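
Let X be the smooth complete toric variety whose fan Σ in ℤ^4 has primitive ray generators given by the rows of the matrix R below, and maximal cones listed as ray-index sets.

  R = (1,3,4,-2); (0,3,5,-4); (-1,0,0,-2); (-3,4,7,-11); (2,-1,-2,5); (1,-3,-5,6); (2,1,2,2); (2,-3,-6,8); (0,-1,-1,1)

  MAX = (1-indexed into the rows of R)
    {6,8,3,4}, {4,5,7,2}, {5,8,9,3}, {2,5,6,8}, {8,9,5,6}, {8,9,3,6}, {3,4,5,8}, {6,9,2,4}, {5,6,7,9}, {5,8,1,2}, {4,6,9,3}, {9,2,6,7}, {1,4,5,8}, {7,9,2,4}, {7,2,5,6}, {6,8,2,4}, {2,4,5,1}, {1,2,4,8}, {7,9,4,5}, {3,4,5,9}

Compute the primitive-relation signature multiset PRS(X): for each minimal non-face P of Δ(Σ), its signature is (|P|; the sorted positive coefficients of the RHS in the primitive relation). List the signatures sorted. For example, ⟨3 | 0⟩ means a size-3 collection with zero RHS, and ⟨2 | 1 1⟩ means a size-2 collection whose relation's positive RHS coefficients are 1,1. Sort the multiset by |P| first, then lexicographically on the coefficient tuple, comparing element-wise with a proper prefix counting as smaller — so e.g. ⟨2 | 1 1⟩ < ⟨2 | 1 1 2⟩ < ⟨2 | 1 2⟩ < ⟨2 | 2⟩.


Primitive collections (14):

  • {1,6}:  v_{1} + v_{6} = v_{2} + v_{8}  ⇒ sig = ⟨2 | 1 1⟩
  • {2,3}:  v_{2} + v_{3} = v_{4} + v_{5}  ⇒ sig = ⟨2 | 1 1⟩
  • {3,7}:  v_{3} + v_{7} = v_{4} + 2·v_{5} + v_{9}  ⇒ sig = ⟨2 | 1 1 2⟩
  • {1,7}:  v_{1} + v_{7} = v_{2} + v_{4} + 3·v_{5}  ⇒ sig = ⟨2 | 1 1 3⟩
  • {1,9}:  v_{1} + v_{9} = v_{4} + 2·v_{5}  ⇒ sig = ⟨2 | 1 2⟩
  • {1,3}:  v_{1} + v_{3} = 2·v_{4} + 2·v_{5} + v_{8}  ⇒ sig = ⟨2 | 1 2 2⟩
  • {7,8}:  v_{7} + v_{8} = 2·v_{5}  ⇒ sig = ⟨2 | 2⟩
  • {4,5,6}:  v_{4} + v_{5} + v_{6} = 0  ⇒ sig = ⟨3 | 0⟩
  • {2,5,9}:  v_{2} + v_{5} + v_{9} = v_{7}  ⇒ sig = ⟨3 | 1⟩
  • {2,8,9}:  v_{2} + v_{8} + v_{9} = v_{5}  ⇒ sig = ⟨3 | 1⟩
  • {4,8,9}:  v_{4} + v_{8} + v_{9} = v_{3}  ⇒ sig = ⟨3 | 1⟩
  • {3,5,6}:  v_{3} + v_{5} + v_{6} = v_{8} + v_{9}  ⇒ sig = ⟨3 | 1 1⟩
  • {4,6,7}:  v_{4} + v_{6} + v_{7} = v_{2} + v_{9}  ⇒ sig = ⟨3 | 1 1⟩
  • {2,4,5,8}:  v_{2} + v_{4} + v_{5} + v_{8} = v_{1}  ⇒ sig = ⟨4 | 1⟩

so the primitive-relation signature multiset is
{ ⟨2 | 1 1⟩ ×2,  ⟨2 | 1 1 2⟩,  ⟨2 | 1 1 3⟩,  ⟨2 | 1 2⟩,  ⟨2 | 1 2 2⟩,  ⟨2 | 2⟩,  ⟨3 | 0⟩,  ⟨3 | 1⟩ ×3,  ⟨3 | 1 1⟩ ×2,  ⟨4 | 1⟩ }


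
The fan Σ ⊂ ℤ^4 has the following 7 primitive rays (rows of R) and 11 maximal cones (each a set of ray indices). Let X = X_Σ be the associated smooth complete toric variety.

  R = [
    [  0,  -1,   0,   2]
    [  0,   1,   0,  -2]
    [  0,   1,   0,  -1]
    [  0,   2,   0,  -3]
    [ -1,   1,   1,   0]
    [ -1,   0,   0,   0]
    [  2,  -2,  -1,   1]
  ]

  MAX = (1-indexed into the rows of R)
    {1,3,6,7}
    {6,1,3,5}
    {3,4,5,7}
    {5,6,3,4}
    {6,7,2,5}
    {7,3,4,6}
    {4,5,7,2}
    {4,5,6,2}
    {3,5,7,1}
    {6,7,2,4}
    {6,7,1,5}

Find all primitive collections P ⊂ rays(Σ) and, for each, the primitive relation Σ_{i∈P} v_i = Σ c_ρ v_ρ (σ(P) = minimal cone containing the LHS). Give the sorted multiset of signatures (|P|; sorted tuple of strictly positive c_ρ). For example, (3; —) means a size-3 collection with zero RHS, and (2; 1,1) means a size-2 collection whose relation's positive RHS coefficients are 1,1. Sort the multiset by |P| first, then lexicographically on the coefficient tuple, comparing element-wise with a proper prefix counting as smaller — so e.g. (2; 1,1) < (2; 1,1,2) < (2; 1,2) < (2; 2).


5 collections generate NE(X_Σ); each relation:

  P={1,2}:  v_{1} + v_{2} = 0  →  sig = (2; —)
  P={1,4}:  v_{1} + v_{4} = v_{3}  →  sig = (2; 1)
  P={2,3}:  v_{2} + v_{3} = v_{4}  →  sig = (2; 1)
  P={3,5,6,7}:  v_{3} + v_{5} + v_{6} + v_{7} = 0  →  sig = (4; —)
  P={4,5,6,7}:  v_{4} + v_{5} + v_{6} + v_{7} = v_{2}  →  sig = (4; 1)

Sorted signature multiset PRS(X):
[(2; —), (2; 1), (2; 1), (4; —), (4; 1)]


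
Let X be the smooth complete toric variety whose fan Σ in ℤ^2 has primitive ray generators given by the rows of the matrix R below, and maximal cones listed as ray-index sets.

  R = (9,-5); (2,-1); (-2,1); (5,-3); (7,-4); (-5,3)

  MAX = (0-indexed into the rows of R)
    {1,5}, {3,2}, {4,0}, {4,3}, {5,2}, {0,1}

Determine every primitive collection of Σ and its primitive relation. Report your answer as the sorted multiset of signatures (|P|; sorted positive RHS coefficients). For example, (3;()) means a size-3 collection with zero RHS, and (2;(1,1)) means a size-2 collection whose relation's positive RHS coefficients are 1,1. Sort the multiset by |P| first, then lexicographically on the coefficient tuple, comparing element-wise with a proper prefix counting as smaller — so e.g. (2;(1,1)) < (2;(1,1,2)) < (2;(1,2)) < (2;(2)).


9 minimal non-faces of Δ(Σ) (on 6 rays):

  P = {1,2}:  v_{1} + v_{2} = 0  so sig = (2;())
  P = {3,5}:  v_{3} + v_{5} = 0  so sig = (2;())
  P = {0,2}:  v_{0} + v_{2} = v_{4}  so sig = (2;(1))
  P = {1,3}:  v_{1} + v_{3} = v_{4}  so sig = (2;(1))
  P = {1,4}:  v_{1} + v_{4} = v_{0}  so sig = (2;(1))
  P = {2,4}:  v_{2} + v_{4} = v_{3}  so sig = (2;(1))
  P = {4,5}:  v_{4} + v_{5} = v_{1}  so sig = (2;(1))
  P = {0,3}:  v_{0} + v_{3} = 2·v_{4}  so sig = (2;(2))
  P = {0,5}:  v_{0} + v_{5} = 2·v_{1}  so sig = (2;(2))

Hence PRS(X_Σ) =
[(2;()), (2;()), (2;(1)), (2;(1)), (2;(1)), (2;(1)), (2;(1)), (2;(2)), (2;(2))]


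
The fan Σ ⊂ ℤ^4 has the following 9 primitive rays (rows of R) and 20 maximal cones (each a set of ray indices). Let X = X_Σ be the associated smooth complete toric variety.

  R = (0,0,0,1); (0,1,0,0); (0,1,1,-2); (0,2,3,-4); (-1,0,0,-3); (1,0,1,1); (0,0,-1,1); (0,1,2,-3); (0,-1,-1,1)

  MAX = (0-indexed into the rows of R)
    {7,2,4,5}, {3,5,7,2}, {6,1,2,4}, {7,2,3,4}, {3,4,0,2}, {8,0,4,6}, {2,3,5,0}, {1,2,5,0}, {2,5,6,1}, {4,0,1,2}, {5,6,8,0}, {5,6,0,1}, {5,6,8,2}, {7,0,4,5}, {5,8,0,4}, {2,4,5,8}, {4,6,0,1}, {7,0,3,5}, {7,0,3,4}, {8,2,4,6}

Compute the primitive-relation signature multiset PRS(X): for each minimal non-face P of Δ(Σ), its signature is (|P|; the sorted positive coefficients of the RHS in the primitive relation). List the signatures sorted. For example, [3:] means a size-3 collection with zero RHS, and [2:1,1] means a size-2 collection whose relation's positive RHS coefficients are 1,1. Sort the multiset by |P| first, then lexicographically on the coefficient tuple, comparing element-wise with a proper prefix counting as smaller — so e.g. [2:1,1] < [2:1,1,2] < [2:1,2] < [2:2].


14 collections generate NE(X_Σ); each relation:

  {1,8}:  v_{1} + v_{8} = v_{6}  so sig = [2:1]
  {3,8}:  v_{3} + v_{8} = v_{7}  so sig = [2:1]
  {6,7}:  v_{6} + v_{7} = v_{2}  so sig = [2:1]
  {7,8}:  v_{7} + v_{8} = v_{4} + v_{5}  so sig = [2:1,1]
  {1,7}:  v_{1} + v_{7} = v_{0} + 2·v_{2}  so sig = [2:1,2]
  {3,6}:  v_{3} + v_{6} = v_{0} + 2·v_{2}  so sig = [2:1,2]
  {1,3}:  v_{1} + v_{3} = 2·v_{0} + 3·v_{2}  so sig = [2:2,3]
  {0,2,8}:  v_{0} + v_{2} + v_{8} = 0  so sig = [3:]
  {0,2,6}:  v_{0} + v_{2} + v_{6} = v_{1}  so sig = [3:1]
  {0,2,7}:  v_{0} + v_{2} + v_{7} = v_{3}  so sig = [3:1]
  {1,4,5}:  v_{1} + v_{4} + v_{5} = v_{2}  so sig = [3:1]
  {4,5,6}:  v_{4} + v_{5} + v_{6} = v_{2} + v_{8}  so sig = [3:1,1]
  {3,4,5}:  v_{3} + v_{4} + v_{5} = 2·v_{7}  so sig = [3:2]
  {0,2,4,5}:  v_{0} + v_{2} + v_{4} + v_{5} = v_{7}  so sig = [4:1]

so the primitive-relation signature multiset is
[[2:1], [2:1], [2:1], [2:1,1], [2:1,2], [2:1,2], [2:2,3], [3:], [3:1], [3:1], [3:1], [3:1,1], [3:2], [4:1]]


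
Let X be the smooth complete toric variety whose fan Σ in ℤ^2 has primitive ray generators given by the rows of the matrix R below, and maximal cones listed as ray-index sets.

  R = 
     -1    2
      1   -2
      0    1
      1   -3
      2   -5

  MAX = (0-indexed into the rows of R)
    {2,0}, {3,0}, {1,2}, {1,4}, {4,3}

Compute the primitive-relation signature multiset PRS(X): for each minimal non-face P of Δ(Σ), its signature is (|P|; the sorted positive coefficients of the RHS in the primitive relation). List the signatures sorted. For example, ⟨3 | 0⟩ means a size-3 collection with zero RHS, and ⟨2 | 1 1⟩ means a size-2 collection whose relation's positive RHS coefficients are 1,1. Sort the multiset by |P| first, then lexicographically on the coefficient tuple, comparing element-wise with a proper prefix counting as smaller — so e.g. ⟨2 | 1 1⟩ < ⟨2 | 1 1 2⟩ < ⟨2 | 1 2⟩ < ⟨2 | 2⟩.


The 5 primitive collections of Σ (r=5, n=2):

  P = {0,1}:  v_{0} + v_{1} = 0  ⟹  sig = ⟨2 | 0⟩
  P = {0,4}:  v_{0} + v_{4} = v_{3}  ⟹  sig = ⟨2 | 1⟩
  P = {1,3}:  v_{1} + v_{3} = v_{4}  ⟹  sig = ⟨2 | 1⟩
  P = {2,3}:  v_{2} + v_{3} = v_{1}  ⟹  sig = ⟨2 | 1⟩
  P = {2,4}:  v_{2} + v_{4} = 2·v_{1}  ⟹  sig = ⟨2 | 2⟩

Signatures (|P|; sorted positive RHS coefficients), sorted:
    |P|=2: 5 collections, coeffs (), (1), (1), (1), (2)


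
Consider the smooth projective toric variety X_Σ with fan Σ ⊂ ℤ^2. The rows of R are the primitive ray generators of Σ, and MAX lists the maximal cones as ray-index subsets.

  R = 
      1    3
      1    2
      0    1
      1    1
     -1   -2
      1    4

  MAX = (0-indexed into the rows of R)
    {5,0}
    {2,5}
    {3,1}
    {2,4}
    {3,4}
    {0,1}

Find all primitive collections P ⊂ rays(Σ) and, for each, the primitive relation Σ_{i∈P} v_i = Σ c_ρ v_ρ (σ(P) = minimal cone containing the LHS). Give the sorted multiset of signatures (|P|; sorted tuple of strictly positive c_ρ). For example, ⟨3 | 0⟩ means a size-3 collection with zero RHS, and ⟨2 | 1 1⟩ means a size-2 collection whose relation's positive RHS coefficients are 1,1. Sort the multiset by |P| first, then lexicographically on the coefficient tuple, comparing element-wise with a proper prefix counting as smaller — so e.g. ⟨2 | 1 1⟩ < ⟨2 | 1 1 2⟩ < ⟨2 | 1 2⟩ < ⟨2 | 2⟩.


Σ has 9 primitive collections:

  {1,4}:  v_{1} + v_{4} = 0 — sig = ⟨2 | 0⟩
  {0,2}:  v_{0} + v_{2} = v_{5} — sig = ⟨2 | 1⟩
  {0,4}:  v_{0} + v_{4} = v_{2} — sig = ⟨2 | 1⟩
  {1,2}:  v_{1} + v_{2} = v_{0} — sig = ⟨2 | 1⟩
  {2,3}:  v_{2} + v_{3} = v_{1} — sig = ⟨2 | 1⟩
  {3,5}:  v_{3} + v_{5} = v_{0} + v_{1} — sig = ⟨2 | 1 1⟩
  {0,3}:  v_{0} + v_{3} = 2·v_{1} — sig = ⟨2 | 2⟩
  {1,5}:  v_{1} + v_{5} = 2·v_{0} — sig = ⟨2 | 2⟩
  {4,5}:  v_{4} + v_{5} = 2·v_{2} — sig = ⟨2 | 2⟩

Hence PRS(X_Σ) =
{ ⟨2 | 0⟩,  ⟨2 | 1⟩ ×4,  ⟨2 | 1 1⟩,  ⟨2 | 2⟩ ×3 }


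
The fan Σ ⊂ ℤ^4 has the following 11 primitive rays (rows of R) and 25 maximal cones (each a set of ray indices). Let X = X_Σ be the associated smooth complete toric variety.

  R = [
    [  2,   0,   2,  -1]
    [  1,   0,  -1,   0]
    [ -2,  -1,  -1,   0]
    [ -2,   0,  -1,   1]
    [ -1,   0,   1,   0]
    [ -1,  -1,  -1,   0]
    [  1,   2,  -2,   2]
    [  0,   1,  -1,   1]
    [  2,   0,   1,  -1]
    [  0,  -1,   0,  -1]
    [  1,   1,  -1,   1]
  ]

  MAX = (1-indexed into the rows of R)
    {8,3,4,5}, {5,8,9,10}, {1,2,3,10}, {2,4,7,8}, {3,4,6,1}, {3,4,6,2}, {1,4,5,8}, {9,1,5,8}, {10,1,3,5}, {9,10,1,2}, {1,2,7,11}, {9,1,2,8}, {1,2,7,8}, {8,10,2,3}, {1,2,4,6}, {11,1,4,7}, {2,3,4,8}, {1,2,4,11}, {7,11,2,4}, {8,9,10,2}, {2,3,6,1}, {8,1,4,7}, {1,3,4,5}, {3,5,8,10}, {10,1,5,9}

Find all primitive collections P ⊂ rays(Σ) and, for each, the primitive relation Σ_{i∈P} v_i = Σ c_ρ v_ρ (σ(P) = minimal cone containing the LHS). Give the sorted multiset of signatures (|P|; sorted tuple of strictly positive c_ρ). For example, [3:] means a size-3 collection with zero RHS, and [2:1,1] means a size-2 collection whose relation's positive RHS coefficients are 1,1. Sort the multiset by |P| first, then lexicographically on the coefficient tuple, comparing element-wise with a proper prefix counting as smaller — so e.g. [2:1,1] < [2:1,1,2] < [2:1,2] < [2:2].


Δ(Σ) — 11 vertices, 24 min non-faces:

  {2,5}:  v_{2} + v_{5} = 0  ⇒ sig = [2:]
  {4,9}:  v_{4} + v_{9} = 0  ⇒ sig = [2:]
  {3,9}:  v_{3} + v_{9} = v_{10}  ⇒ sig = [2:1]
  {4,10}:  v_{4} + v_{10} = v_{3}  ⇒ sig = [2:1]
  {8,11}:  v_{8} + v_{11} = v_{7}  ⇒ sig = [2:1]
  {10,11}:  v_{10} + v_{11} = v_{2}  ⇒ sig = [2:1]
  {3,11}:  v_{3} + v_{11} = v_{2} + v_{4}  ⇒ sig = [2:1,1]
  {6,8}:  v_{6} + v_{8} = v_{2} + v_{4}  ⇒ sig = [2:1,1]
  {7,10}:  v_{7} + v_{10} = v_{2} + v_{8}  ⇒ sig = [2:1,1]
  {3,7}:  v_{3} + v_{7} = v_{2} + v_{4} + v_{8}  ⇒ sig = [2:1,1,1]
  {5,6}:  v_{5} + v_{6} = v_{1} + v_{3} + v_{4}  ⇒ sig = [2:1,1,1]
  {5,11}:  v_{5} + v_{11} = v_{1} + v_{4} + v_{8}  ⇒ sig = [2:1,1,1]
  {6,7}:  v_{6} + v_{7} = v_{2} + v_{4} + v_{11}  ⇒ sig = [2:1,1,1]
  {6,9}:  v_{6} + v_{9} = v_{1} + v_{2} + v_{3}  ⇒ sig = [2:1,1,1]
  {9,11}:  v_{9} + v_{11} = v_{1} + v_{2} + v_{8}  ⇒ sig = [2:1,1,1]
  {5,7}:  v_{5} + v_{7} = v_{1} + v_{4} + 2·v_{8}  ⇒ sig = [2:1,1,2]
  {6,10}:  v_{6} + v_{10} = v_{1} + v_{2} + 2·v_{3}  ⇒ sig = [2:1,1,2]
  {7,9}:  v_{7} + v_{9} = v_{1} + v_{2} + 2·v_{8}  ⇒ sig = [2:1,1,2]
  {6,11}:  v_{6} + v_{11} = v_{1} + 2·v_{2} + 2·v_{4}  ⇒ sig = [2:1,2,2]
  {1,3,8}:  v_{1} + v_{3} + v_{8} = 0  ⇒ sig = [3:]
  {1,8,10}:  v_{1} + v_{8} + v_{10} = v_{9}  ⇒ sig = [3:1]
  {1,2,3,4}:  v_{1} + v_{2} + v_{3} + v_{4} = v_{6}  ⇒ sig = [4:1]
  {1,2,4,8}:  v_{1} + v_{2} + v_{4} + v_{8} = v_{11}  ⇒ sig = [4:1]
  {1,2,4,7}:  v_{1} + v_{2} + v_{4} + v_{7} = 2·v_{11}  ⇒ sig = [4:2]

so the primitive-relation signature multiset is
    |P|=2: 19 collections, coeffs (), (), (1), (1), (1), (1), (1,1), (1,1), (1,1), (1,1,1), (1,1,1), (1,1,1), (1,1,1), (1,1,1), (1,1,1), (1,1,2), (1,1,2), (1,1,2), (1,2,2)
    |P|=3: 2 collections, coeffs (), (1)
    |P|=4: 3 collections, coeffs (1), (1), (2)


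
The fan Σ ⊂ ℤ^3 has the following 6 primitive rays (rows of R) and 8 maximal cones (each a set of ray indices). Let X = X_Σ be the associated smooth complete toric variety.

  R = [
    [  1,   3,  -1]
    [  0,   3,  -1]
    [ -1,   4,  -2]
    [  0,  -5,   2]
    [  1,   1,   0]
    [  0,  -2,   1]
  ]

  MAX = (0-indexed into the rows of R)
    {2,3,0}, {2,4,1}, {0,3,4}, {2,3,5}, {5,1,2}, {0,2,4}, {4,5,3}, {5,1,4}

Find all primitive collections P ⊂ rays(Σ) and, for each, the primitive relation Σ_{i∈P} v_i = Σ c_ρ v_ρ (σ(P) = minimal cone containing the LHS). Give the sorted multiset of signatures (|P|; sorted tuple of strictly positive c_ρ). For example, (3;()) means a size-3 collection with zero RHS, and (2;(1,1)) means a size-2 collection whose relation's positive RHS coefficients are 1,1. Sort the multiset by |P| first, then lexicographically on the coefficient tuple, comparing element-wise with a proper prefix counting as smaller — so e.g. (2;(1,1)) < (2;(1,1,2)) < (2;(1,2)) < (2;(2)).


5 minimal non-faces of Δ(Σ) (on 6 rays):

  P = {0,5}:  v_{0} + v_{5} = v_{4}  so sig = (2;(1))
  P = {1,3}:  v_{1} + v_{3} = v_{5}  so sig = (2;(1))
  P = {0,1}:  v_{0} + v_{1} = v_{2} + 2·v_{4}  so sig = (2;(1,2))
  P = {2,3,4}:  v_{2} + v_{3} + v_{4} = 0  so sig = (3;())
  P = {2,4,5}:  v_{2} + v_{4} + v_{5} = v_{1}  so sig = (3;(1))

Hence PRS(X_Σ) =
    |P|=2: 3 collections, coeffs (1), (1), (1,2)
    |P|=3: 2 collections, coeffs (), (1)


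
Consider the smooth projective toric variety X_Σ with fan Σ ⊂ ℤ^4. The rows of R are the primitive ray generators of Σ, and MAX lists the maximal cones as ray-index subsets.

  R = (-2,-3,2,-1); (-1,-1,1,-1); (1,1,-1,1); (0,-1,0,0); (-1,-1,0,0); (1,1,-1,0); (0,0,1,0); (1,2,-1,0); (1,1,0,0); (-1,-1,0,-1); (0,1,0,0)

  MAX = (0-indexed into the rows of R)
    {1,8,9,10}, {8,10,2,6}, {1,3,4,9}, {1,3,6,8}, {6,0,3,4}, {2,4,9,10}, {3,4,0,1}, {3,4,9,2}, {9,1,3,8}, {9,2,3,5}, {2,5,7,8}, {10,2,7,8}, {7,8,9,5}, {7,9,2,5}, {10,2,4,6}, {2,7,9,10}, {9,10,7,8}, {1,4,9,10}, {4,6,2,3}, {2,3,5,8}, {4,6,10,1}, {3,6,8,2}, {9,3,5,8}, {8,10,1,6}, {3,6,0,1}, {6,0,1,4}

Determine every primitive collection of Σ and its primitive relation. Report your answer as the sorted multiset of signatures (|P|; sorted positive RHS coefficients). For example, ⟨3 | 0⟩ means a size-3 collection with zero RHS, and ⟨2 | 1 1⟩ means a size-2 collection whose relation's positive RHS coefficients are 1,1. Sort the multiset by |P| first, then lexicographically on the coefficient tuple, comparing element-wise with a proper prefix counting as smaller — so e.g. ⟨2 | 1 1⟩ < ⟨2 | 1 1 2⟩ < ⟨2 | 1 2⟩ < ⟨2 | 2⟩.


The 20 primitive collections of Σ (r=11, n=4):

  • {1,2}:  v_{1} + v_{2} = 0  ⇒ sig = ⟨2 | 0⟩
  • {3,10}:  v_{3} + v_{10} = 0  ⇒ sig = ⟨2 | 0⟩
  • {4,8}:  v_{4} + v_{8} = 0  ⇒ sig = ⟨2 | 0⟩
  • {0,7}:  v_{0} + v_{7} = v_{1}  ⇒ sig = ⟨2 | 1⟩
  • {3,7}:  v_{3} + v_{7} = v_{5}  ⇒ sig = ⟨2 | 1⟩
  • {5,6}:  v_{5} + v_{6} = v_{8}  ⇒ sig = ⟨2 | 1⟩
  • {5,10}:  v_{5} + v_{10} = v_{7}  ⇒ sig = ⟨2 | 1⟩
  • {6,9}:  v_{6} + v_{9} = v_{1}  ⇒ sig = ⟨2 | 1⟩
  • {0,5}:  v_{0} + v_{5} = v_{1} + v_{3}  ⇒ sig = ⟨2 | 1 1⟩
  • {1,5}:  v_{1} + v_{5} = v_{8} + v_{9}  ⇒ sig = ⟨2 | 1 1⟩
  • {4,5}:  v_{4} + v_{5} = v_{2} + v_{9}  ⇒ sig = ⟨2 | 1 1⟩
  • {6,7}:  v_{6} + v_{7} = v_{8} + v_{10}  ⇒ sig = ⟨2 | 1 1⟩
  • {0,2}:  v_{0} + v_{2} = v_{3} + v_{4} + v_{6}  ⇒ sig = ⟨2 | 1 1 1⟩
  • {0,8}:  v_{0} + v_{8} = v_{1} + v_{3} + v_{6}  ⇒ sig = ⟨2 | 1 1 1⟩
  • {0,10}:  v_{0} + v_{10} = v_{1} + v_{4} + v_{6}  ⇒ sig = ⟨2 | 1 1 1⟩
  • {1,7}:  v_{1} + v_{7} = v_{8} + v_{9} + v_{10}  ⇒ sig = ⟨2 | 1 1 1⟩
  • {4,7}:  v_{4} + v_{7} = v_{2} + v_{9} + v_{10}  ⇒ sig = ⟨2 | 1 1 1⟩
  • {0,9}:  v_{0} + v_{9} = 2·v_{1} + v_{3} + v_{4}  ⇒ sig = ⟨2 | 1 1 2⟩
  • {2,8,9}:  v_{2} + v_{8} + v_{9} = v_{5}  ⇒ sig = ⟨3 | 1⟩
  • {1,3,4,6}:  v_{1} + v_{3} + v_{4} + v_{6} = v_{0}  ⇒ sig = ⟨4 | 1⟩

Signatures (|P|; sorted positive RHS coefficients), sorted:
    |P|=2: 18 collections, coeffs (), (), (), (1), (1), (1), (1), (1), (1,1), (1,1), (1,1), (1,1), (1,1,1), (1,1,1), (1,1,1), (1,1,1), (1,1,1), (1,1,2)
    |P|=3: 1 collection, coeffs (1)
    |P|=4: 1 collection, coeffs (1)


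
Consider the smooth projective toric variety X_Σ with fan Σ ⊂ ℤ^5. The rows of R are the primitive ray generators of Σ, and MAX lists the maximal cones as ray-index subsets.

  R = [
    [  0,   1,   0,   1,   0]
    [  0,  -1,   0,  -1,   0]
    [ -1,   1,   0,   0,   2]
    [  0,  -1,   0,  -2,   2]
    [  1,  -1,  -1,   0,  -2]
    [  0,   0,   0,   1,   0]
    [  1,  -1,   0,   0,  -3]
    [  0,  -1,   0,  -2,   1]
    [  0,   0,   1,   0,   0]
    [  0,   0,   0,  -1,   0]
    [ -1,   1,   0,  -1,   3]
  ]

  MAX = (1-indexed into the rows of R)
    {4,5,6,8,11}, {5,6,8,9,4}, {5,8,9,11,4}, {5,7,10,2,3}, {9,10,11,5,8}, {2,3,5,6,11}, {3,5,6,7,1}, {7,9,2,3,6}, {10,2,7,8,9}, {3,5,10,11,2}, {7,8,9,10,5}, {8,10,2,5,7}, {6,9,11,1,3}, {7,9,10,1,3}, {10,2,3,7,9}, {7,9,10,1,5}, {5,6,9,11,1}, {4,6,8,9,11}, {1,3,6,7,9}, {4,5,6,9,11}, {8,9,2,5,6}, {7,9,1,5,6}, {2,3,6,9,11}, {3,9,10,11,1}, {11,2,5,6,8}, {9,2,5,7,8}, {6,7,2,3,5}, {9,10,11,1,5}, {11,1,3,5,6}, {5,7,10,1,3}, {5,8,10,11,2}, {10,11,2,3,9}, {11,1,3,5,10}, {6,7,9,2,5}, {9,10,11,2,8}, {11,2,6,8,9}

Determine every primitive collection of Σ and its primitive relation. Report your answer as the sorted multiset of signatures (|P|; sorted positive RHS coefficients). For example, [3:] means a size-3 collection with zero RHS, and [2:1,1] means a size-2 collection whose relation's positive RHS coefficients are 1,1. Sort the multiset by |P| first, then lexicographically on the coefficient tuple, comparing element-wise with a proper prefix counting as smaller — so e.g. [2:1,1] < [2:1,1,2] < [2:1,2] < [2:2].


15 minimal non-faces of Δ(Σ) (on 11 rays):

  P = {1,2}:  v_{1} + v_{2} = 0 ; sig = [2:]
  P = {6,10}:  v_{6} + v_{10} = 0 ; sig = [2:]
  P = {7,11}:  v_{7} + v_{11} = v_{10} ; sig = [2:1]
  P = {3,8}:  v_{3} + v_{8} = v_{2} + v_{11} ; sig = [2:1,1]
  P = {1,8}:  v_{1} + v_{8} = v_{5} + v_{9} + v_{11} ; sig = [2:1,1,1]
  P = {3,4}:  v_{3} + v_{4} = v_{6} + v_{8} + v_{11} ; sig = [2:1,1,1]
  P = {4,7}:  v_{4} + v_{7} = v_{5} + v_{8} + v_{9} ; sig = [2:1,1,1]
  P = {4,10}:  v_{4} + v_{10} = v_{5} + v_{8} + v_{9} + v_{11} ; sig = [2:1,1,1,1]
  P = {2,4}:  v_{2} + v_{4} = v_{6} + 2·v_{8} ; sig = [2:1,2]
  P = {1,4}:  v_{1} + v_{4} = 2·v_{5} + v_{6} + 2·v_{9} + 2·v_{11} ; sig = [2:1,2,2,2]
  P = {3,5,9}:  v_{3} + v_{5} + v_{9} = 0 ; sig = [3:]
  P = {6,7,8}:  v_{6} + v_{7} + v_{8} = v_{2} + v_{5} + v_{9} ; sig = [3:1,1,1]
  P = {2,5,9,11}:  v_{2} + v_{5} + v_{9} + v_{11} = v_{8} ; sig = [4:1]
  P = {2,5,9,10}:  v_{2} + v_{5} + v_{9} + v_{10} = v_{7} + v_{8} ; sig = [4:1,1]
  P = {5,6,8,9,11}:  v_{5} + v_{6} + v_{8} + v_{9} + v_{11} = v_{4} ; sig = [5:1]

Signatures (|P|; sorted positive RHS coefficients), sorted:
[[2:], [2:], [2:1], [2:1,1], [2:1,1,1], [2:1,1,1], [2:1,1,1], [2:1,1,1,1], [2:1,2], [2:1,2,2,2], [3:], [3:1,1,1], [4:1], [4:1,1], [5:1]]


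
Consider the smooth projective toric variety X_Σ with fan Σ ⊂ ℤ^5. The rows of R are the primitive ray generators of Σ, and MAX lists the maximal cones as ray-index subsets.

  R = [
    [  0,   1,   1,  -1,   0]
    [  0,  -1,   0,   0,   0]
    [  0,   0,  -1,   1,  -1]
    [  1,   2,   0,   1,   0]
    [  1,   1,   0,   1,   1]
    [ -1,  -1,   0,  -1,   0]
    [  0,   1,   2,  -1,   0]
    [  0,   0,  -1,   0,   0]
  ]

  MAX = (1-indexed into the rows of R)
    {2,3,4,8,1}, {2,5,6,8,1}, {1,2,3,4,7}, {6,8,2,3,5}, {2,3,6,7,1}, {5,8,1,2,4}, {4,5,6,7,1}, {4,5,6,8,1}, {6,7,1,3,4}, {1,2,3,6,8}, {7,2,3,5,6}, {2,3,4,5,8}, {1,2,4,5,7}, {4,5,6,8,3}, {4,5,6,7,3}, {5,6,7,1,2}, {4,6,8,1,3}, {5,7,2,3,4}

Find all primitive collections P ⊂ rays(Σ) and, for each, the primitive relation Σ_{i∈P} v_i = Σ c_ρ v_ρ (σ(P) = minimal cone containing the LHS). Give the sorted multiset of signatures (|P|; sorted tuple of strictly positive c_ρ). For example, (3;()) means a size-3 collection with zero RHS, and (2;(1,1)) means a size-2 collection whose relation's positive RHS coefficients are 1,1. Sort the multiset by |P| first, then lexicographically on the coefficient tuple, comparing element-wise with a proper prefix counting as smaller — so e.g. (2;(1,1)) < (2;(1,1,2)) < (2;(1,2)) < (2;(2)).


3 collections generate NE(X_Σ); each relation:

  • {7,8}:  v_{7} + v_{8} = v_{1}  ⟹  sig = (2;(1))
  • {2,4,6}:  v_{2} + v_{4} + v_{6} = 0  ⟹  sig = (3;())
  • {1,3,5}:  v_{1} + v_{3} + v_{5} = v_{4}  ⟹  sig = (3;(1))

Signatures (|P|; sorted positive RHS coefficients), sorted:
[(2;(1)), (3;()), (3;(1))]


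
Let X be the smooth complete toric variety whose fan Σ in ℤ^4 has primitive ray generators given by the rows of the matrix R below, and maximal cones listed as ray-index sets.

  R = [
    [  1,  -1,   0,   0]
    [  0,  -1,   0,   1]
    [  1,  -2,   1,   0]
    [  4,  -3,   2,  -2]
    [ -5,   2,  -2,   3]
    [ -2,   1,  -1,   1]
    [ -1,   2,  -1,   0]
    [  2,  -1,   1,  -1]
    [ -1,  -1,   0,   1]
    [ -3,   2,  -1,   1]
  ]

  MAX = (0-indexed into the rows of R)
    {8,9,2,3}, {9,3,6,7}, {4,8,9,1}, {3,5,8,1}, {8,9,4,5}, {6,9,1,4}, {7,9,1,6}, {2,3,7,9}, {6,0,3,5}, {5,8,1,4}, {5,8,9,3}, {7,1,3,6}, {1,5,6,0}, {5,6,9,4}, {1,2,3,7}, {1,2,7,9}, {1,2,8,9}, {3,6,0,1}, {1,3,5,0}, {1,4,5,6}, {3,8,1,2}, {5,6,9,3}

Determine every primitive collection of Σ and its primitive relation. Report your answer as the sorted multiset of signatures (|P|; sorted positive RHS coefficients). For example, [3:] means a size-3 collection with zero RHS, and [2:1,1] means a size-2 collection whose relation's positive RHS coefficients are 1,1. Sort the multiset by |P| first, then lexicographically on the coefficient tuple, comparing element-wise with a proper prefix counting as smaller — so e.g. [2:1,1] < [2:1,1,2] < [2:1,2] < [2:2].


16 minimal non-faces of Δ(Σ) (on 10 rays):

  • {2,6}:  v_{2} + v_{6} = 0 ; sig = [2:]
  • {5,7}:  v_{5} + v_{7} = 0 ; sig = [2:]
  • {0,9}:  v_{0} + v_{9} = v_{5} ; sig = [2:1]
  • {2,5}:  v_{2} + v_{5} = v_{8} ; sig = [2:1]
  • {3,4}:  v_{3} + v_{4} = v_{8} ; sig = [2:1]
  • {6,8}:  v_{6} + v_{8} = v_{5} ; sig = [2:1]
  • {7,8}:  v_{7} + v_{8} = v_{2} ; sig = [2:1]
  • {4,7}:  v_{4} + v_{7} = v_{1} + v_{9} ; sig = [2:1,1]
  • {0,2}:  v_{0} + v_{2} = v_{1} + v_{3} + v_{5} ; sig = [2:1,1,1]
  • {0,7}:  v_{0} + v_{7} = v_{1} + v_{3} + v_{6} ; sig = [2:1,1,1]
  • {2,4}:  v_{2} + v_{4} = v_{1} + v_{8} + v_{9} ; sig = [2:1,1,1]
  • {0,8}:  v_{0} + v_{8} = v_{1} + v_{3} + 2·v_{5} ; sig = [2:1,1,2]
  • {0,4}:  v_{0} + v_{4} = v_{1} + 2·v_{5} ; sig = [2:1,2]
  • {1,3,9}:  v_{1} + v_{3} + v_{9} = v_{2} ; sig = [3:1]
  • {1,5,9}:  v_{1} + v_{5} + v_{9} = v_{4} ; sig = [3:1]
  • {1,3,5,6}:  v_{1} + v_{3} + v_{5} + v_{6} = v_{0} ; sig = [4:1]

Signatures (|P|; sorted positive RHS coefficients), sorted:
    |P|=2: 13 collections, coeffs (), (), (1), (1), (1), (1), (1), (1,1), (1,1,1), (1,1,1), (1,1,1), (1,1,2), (1,2)
    |P|=3: 2 collections, coeffs (1), (1)
    |P|=4: 1 collection, coeffs (1)


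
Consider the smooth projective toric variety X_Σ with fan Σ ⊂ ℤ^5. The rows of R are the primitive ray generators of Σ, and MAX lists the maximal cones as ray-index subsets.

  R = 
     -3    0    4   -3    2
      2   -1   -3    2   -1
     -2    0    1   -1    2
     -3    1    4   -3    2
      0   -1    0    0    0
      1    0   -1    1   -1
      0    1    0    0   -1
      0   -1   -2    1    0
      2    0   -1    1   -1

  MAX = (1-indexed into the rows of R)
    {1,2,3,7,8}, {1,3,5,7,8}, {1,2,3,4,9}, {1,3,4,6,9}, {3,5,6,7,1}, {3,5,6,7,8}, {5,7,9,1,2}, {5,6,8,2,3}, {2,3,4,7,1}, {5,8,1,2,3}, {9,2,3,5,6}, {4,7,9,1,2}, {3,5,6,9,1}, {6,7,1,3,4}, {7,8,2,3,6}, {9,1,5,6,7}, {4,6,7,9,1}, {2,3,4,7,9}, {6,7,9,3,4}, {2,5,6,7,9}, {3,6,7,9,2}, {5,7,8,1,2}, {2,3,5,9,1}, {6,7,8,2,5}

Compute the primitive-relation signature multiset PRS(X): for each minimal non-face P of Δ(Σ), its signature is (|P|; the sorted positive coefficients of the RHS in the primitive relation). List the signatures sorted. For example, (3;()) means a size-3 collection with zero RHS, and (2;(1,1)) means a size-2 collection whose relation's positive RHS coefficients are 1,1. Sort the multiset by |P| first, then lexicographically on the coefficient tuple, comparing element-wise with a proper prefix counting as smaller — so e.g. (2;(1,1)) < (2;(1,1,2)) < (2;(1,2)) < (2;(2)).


The 9 primitive collections of Σ (r=9, n=5):

  P={4,5}:  v_{4} + v_{5} = v_{1}  →  sig = (2;(1))
  P={8,9}:  v_{8} + v_{9} = v_{2}  →  sig = (2;(1))
  P={4,8}:  v_{4} + v_{8} = v_{1} + v_{2} + v_{3} + v_{7}  →  sig = (2;(1,1,1,1))
  P={2,4,6}:  v_{2} + v_{4} + v_{6} = 0  →  sig = (3;())
  P={1,2,6}:  v_{1} + v_{2} + v_{6} = v_{5}  →  sig = (3;(1))
  P={1,6,8}:  v_{1} + v_{6} + v_{8} = v_{3} + 2·v_{5} + v_{7}  →  sig = (3;(1,1,2))
  P={3,5,7,9}:  v_{3} + v_{5} + v_{7} + v_{9} = 0  →  sig = (4;())
  P={1,3,7,9}:  v_{1} + v_{3} + v_{7} + v_{9} = v_{4}  →  sig = (4;(1))
  P={2,3,5,7}:  v_{2} + v_{3} + v_{5} + v_{7} = v_{8}  →  sig = (4;(1))

so the primitive-relation signature multiset is
{ (2;(1)) ×2,  (2;(1,1,1,1)),  (3;()),  (3;(1)),  (3;(1,1,2)),  (4;()),  (4;(1)) ×2 }


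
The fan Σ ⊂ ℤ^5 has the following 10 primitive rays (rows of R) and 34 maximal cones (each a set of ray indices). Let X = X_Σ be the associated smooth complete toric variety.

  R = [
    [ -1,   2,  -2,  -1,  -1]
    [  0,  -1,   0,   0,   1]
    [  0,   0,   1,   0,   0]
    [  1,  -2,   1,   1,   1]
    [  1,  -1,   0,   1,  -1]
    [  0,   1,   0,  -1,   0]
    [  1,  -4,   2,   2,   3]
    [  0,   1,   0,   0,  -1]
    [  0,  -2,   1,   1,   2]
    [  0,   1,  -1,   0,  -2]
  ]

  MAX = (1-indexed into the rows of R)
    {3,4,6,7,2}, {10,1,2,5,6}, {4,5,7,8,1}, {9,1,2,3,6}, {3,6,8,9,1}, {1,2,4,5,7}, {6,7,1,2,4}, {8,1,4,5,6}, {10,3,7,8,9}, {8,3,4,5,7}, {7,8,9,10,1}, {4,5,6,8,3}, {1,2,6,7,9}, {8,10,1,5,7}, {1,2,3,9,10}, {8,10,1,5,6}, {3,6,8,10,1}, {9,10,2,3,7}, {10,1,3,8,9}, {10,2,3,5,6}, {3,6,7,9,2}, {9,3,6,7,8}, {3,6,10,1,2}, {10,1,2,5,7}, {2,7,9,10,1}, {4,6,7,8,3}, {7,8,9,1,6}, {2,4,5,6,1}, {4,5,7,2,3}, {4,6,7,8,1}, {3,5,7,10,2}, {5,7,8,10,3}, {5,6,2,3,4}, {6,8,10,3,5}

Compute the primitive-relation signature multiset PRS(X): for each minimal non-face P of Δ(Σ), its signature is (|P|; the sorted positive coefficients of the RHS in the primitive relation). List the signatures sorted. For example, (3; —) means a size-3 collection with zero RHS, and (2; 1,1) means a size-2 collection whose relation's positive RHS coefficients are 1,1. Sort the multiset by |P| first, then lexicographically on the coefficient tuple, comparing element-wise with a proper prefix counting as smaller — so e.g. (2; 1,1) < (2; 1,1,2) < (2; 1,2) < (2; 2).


The 10 primitive collections of Σ (r=10, n=5):

  {2,8}:  v_{2} + v_{8} = 0 — sig = (2; —)
  {4,9}:  v_{4} + v_{9} = v_{7} — sig = (2; 1)
  {4,10}:  v_{4} + v_{10} = v_{5} — sig = (2; 1)
  {5,9}:  v_{5} + v_{9} = v_{7} + v_{10} — sig = (2; 1,1)
  {1,3,4}:  v_{1} + v_{3} + v_{4} = 0 — sig = (3; —)
  {6,9,10}:  v_{6} + v_{9} + v_{10} = 0 — sig = (3; —)
  {1,3,5}:  v_{1} + v_{3} + v_{5} = v_{10} — sig = (3; 1)
  {1,3,7}:  v_{1} + v_{3} + v_{7} = v_{9} — sig = (3; 1)
  {6,7,10}:  v_{6} + v_{7} + v_{10} = v_{4} — sig = (3; 1)
  {5,6,7}:  v_{5} + v_{6} + v_{7} = 2·v_{4} — sig = (3; 2)

Hence PRS(X_Σ) =
[(2; —), (2; 1), (2; 1), (2; 1,1), (3; —), (3; —), (3; 1), (3; 1), (3; 1), (3; 2)]


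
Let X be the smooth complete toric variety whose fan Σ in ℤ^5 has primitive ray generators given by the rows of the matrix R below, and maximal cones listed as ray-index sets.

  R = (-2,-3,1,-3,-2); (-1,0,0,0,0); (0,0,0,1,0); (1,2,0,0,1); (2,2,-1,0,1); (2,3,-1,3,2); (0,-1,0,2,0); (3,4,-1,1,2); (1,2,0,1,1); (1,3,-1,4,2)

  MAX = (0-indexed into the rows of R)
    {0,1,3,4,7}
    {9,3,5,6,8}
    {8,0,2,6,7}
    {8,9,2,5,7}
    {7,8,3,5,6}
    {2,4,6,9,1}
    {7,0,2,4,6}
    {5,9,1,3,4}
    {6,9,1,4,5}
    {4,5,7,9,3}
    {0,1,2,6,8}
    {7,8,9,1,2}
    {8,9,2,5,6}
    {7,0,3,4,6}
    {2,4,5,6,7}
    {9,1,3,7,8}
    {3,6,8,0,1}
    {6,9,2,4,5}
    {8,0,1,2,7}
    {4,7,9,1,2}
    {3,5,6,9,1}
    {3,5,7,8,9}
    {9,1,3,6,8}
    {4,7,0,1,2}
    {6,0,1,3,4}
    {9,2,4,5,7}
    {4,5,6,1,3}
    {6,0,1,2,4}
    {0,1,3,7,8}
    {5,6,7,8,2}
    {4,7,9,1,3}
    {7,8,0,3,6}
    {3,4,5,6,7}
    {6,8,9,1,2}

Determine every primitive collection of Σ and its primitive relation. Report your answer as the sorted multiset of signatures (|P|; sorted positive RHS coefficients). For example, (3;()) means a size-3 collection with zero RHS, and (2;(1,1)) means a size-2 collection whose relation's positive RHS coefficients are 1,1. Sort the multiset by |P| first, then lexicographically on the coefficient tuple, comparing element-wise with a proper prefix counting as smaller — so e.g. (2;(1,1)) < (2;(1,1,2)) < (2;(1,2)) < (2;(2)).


10 minimal non-faces of Δ(Σ) (on 10 rays):

  • {0,5}:  v_{0} + v_{5} = 0  ⟹  sig = (2;())
  • {2,3}:  v_{2} + v_{3} = v_{8}  ⟹  sig = (2;(1))
  • {4,8}:  v_{4} + v_{8} = v_{7}  ⟹  sig = (2;(1))
  • {0,9}:  v_{0} + v_{9} = v_{1} + v_{2}  ⟹  sig = (2;(1,1))
  • {1,2,5}:  v_{1} + v_{2} + v_{5} = v_{9}  ⟹  sig = (3;(1))
  • {1,6,7}:  v_{1} + v_{6} + v_{7} = v_{5}  ⟹  sig = (3;(1))
  • {1,5,8}:  v_{1} + v_{5} + v_{8} = v_{3} + v_{9}  ⟹  sig = (3;(1,1))
  • {1,5,7}:  v_{1} + v_{5} + v_{7} = v_{3} + v_{4} + v_{9}  ⟹  sig = (3;(1,1,1))
  • {6,7,9}:  v_{6} + v_{7} + v_{9} = v_{2} + 2·v_{5}  ⟹  sig = (3;(1,2))
  • {3,4,6,9}:  v_{3} + v_{4} + v_{6} + v_{9} = 2·v_{5}  ⟹  sig = (4;(2))

so the primitive-relation signature multiset is
{ (2;()),  (2;(1)) ×2,  (2;(1,1)),  (3;(1)) ×2,  (3;(1,1)),  (3;(1,1,1)),  (3;(1,2)),  (4;(2)) }


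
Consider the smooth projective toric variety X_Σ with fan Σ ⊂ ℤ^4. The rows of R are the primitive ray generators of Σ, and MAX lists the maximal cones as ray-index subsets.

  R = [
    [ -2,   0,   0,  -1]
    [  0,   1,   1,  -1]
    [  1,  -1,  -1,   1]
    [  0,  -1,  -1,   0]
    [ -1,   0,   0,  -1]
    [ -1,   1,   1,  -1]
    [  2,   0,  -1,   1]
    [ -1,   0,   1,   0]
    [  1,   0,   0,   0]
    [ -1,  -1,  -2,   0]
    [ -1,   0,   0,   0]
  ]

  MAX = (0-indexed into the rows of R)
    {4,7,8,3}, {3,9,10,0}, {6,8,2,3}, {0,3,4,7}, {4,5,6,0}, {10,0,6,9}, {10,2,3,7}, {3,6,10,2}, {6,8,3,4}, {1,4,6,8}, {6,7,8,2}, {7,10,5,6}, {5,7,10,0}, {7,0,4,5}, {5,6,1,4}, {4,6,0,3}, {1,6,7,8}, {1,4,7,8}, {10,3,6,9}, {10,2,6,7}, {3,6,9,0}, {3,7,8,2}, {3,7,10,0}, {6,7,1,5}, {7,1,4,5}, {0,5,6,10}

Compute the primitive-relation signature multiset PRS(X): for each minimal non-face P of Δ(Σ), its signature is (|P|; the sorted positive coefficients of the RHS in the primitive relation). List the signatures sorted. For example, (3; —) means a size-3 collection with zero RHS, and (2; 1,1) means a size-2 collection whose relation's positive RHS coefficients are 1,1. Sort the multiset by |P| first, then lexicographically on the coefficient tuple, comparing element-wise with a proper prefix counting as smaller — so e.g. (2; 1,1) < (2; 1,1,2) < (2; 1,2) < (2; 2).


Σ has 22 primitive collections:

  • {2,5}:  v_{2} + v_{5} = 0 — sig = (2; —)
  • {8,10}:  v_{8} + v_{10} = 0 — sig = (2; —)
  • {0,8}:  v_{0} + v_{8} = v_{4} — sig = (2; 1)
  • {1,2}:  v_{1} + v_{2} = v_{8} — sig = (2; 1)
  • {1,10}:  v_{1} + v_{10} = v_{5} — sig = (2; 1)
  • {2,4}:  v_{2} + v_{4} = v_{3} — sig = (2; 1)
  • {3,5}:  v_{3} + v_{5} = v_{4} — sig = (2; 1)
  • {4,10}:  v_{4} + v_{10} = v_{0} — sig = (2; 1)
  • {5,8}:  v_{5} + v_{8} = v_{1} — sig = (2; 1)
  • {0,1}:  v_{0} + v_{1} = v_{4} + v_{5} — sig = (2; 1,1)
  • {0,2}:  v_{0} + v_{2} = v_{3} + v_{10} — sig = (2; 1,1)
  • {1,3}:  v_{1} + v_{3} = v_{4} + v_{8} — sig = (2; 1,1)
  • {1,9}:  v_{1} + v_{9} = v_{0} + v_{4} + v_{6} — sig = (2; 1,1,1)
  • {8,9}:  v_{8} + v_{9} = v_{0} + v_{3} + v_{6} — sig = (2; 1,1,1)
  • {4,9}:  v_{4} + v_{9} = 2·v_{0} + v_{3} + v_{6} — sig = (2; 1,1,2)
  • {5,9}:  v_{5} + v_{9} = 2·v_{0} + v_{6} — sig = (2; 1,2)
  • {7,9}:  v_{7} + v_{9} = v_{3} + 2·v_{10} — sig = (2; 1,2)
  • {2,9}:  v_{2} + v_{9} = 2·v_{3} + v_{6} + 2·v_{10} — sig = (2; 1,2,2)
  • {4,6,7}:  v_{4} + v_{6} + v_{7} = 0 — sig = (3; —)
  • {0,6,7}:  v_{0} + v_{6} + v_{7} = v_{10} — sig = (3; 1)
  • {3,6,7}:  v_{3} + v_{6} + v_{7} = v_{2} — sig = (3; 1)
  • {0,3,6,10}:  v_{0} + v_{3} + v_{6} + v_{10} = v_{9} — sig = (4; 1)

so the primitive-relation signature multiset is
{ (2; —) ×2,  (2; 1) ×7,  (2; 1,1) ×3,  (2; 1,1,1) ×2,  (2; 1,1,2),  (2; 1,2) ×2,  (2; 1,2,2),  (3; —),  (3; 1) ×2,  (4; 1) }


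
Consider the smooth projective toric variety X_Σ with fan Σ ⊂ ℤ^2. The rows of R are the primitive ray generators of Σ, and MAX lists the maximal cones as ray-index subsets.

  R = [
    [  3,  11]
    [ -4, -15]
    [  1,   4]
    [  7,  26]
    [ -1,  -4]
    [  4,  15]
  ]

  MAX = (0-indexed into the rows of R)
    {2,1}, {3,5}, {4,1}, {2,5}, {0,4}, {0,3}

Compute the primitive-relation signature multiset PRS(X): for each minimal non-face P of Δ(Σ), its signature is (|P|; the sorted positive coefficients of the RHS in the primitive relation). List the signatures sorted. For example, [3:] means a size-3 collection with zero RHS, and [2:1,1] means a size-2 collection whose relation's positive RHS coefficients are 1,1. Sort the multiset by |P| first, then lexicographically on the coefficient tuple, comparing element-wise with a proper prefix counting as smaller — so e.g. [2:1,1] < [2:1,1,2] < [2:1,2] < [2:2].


Σ has 9 primitive collections:

  P={1,5}:  v_{1} + v_{5} = 0 — sig = [2:]
  P={2,4}:  v_{2} + v_{4} = 0 — sig = [2:]
  P={0,1}:  v_{0} + v_{1} = v_{4} — sig = [2:1]
  P={0,2}:  v_{0} + v_{2} = v_{5} — sig = [2:1]
  P={0,5}:  v_{0} + v_{5} = v_{3} — sig = [2:1]
  P={1,3}:  v_{1} + v_{3} = v_{0} — sig = [2:1]
  P={4,5}:  v_{4} + v_{5} = v_{0} — sig = [2:1]
  P={2,3}:  v_{2} + v_{3} = 2·v_{5} — sig = [2:2]
  P={3,4}:  v_{3} + v_{4} = 2·v_{0} — sig = [2:2]

Sorted signature multiset PRS(X):
    |P|=2: 9 collections, coeffs (), (), (1), (1), (1), (1), (1), (2), (2)


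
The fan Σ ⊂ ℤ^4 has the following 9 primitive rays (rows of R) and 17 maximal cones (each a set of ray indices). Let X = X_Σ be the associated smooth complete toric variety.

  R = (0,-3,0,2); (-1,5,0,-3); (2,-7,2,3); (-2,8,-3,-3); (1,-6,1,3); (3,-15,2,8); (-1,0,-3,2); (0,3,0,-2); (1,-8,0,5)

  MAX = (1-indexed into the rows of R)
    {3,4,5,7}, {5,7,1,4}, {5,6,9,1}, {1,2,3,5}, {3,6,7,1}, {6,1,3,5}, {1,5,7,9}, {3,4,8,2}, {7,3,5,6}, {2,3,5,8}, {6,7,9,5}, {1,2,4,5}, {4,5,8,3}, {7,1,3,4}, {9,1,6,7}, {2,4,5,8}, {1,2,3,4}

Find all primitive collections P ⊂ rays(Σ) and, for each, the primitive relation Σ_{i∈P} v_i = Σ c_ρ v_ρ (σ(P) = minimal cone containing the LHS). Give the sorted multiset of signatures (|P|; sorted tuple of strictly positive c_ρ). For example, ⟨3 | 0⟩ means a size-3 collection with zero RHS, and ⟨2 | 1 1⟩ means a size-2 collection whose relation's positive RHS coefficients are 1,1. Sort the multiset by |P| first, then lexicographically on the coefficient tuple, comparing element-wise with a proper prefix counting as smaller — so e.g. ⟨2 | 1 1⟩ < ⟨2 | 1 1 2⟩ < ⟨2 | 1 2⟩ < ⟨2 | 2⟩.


14 collections generate NE(X_Σ); each relation:

  {1,8}:  v_{1} + v_{8} = 0  ⟹  sig = ⟨2 | 0⟩
  {2,9}:  v_{2} + v_{9} = v_{1}  ⟹  sig = ⟨2 | 1⟩
  {3,9}:  v_{3} + v_{9} = v_{6}  ⟹  sig = ⟨2 | 1⟩
  {4,9}:  v_{4} + v_{9} = v_{7}  ⟹  sig = ⟨2 | 1⟩
  {2,6}:  v_{2} + v_{6} = v_{1} + v_{3}  ⟹  sig = ⟨2 | 1 1⟩
  {2,7}:  v_{2} + v_{7} = v_{1} + v_{4}  ⟹  sig = ⟨2 | 1 1⟩
  {4,6}:  v_{4} + v_{6} = v_{3} + v_{7}  ⟹  sig = ⟨2 | 1 1⟩
  {8,9}:  v_{8} + v_{9} = v_{3} + v_{4} + v_{5}  ⟹  sig = ⟨2 | 1 1 1⟩
  {6,8}:  v_{6} + v_{8} = 2·v_{3} + v_{4} + v_{5}  ⟹  sig = ⟨2 | 1 1 2⟩
  {7,8}:  v_{7} + v_{8} = v_{3} + 2·v_{4} + v_{5}  ⟹  sig = ⟨2 | 1 1 2⟩
  {2,3,4,5}:  v_{2} + v_{3} + v_{4} + v_{5} = 0  ⟹  sig = ⟨4 | 0⟩
  {1,3,4,5}:  v_{1} + v_{3} + v_{4} + v_{5} = v_{9}  ⟹  sig = ⟨4 | 1⟩
  {1,3,5,7}:  v_{1} + v_{3} + v_{5} + v_{7} = 2·v_{9}  ⟹  sig = ⟨4 | 2⟩
  {1,5,6,7}:  v_{1} + v_{5} + v_{6} + v_{7} = 3·v_{9}  ⟹  sig = ⟨4 | 3⟩

so the primitive-relation signature multiset is
[⟨2 | 0⟩, ⟨2 | 1⟩, ⟨2 | 1⟩, ⟨2 | 1⟩, ⟨2 | 1 1⟩, ⟨2 | 1 1⟩, ⟨2 | 1 1⟩, ⟨2 | 1 1 1⟩, ⟨2 | 1 1 2⟩, ⟨2 | 1 1 2⟩, ⟨4 | 0⟩, ⟨4 | 1⟩, ⟨4 | 2⟩, ⟨4 | 3⟩]


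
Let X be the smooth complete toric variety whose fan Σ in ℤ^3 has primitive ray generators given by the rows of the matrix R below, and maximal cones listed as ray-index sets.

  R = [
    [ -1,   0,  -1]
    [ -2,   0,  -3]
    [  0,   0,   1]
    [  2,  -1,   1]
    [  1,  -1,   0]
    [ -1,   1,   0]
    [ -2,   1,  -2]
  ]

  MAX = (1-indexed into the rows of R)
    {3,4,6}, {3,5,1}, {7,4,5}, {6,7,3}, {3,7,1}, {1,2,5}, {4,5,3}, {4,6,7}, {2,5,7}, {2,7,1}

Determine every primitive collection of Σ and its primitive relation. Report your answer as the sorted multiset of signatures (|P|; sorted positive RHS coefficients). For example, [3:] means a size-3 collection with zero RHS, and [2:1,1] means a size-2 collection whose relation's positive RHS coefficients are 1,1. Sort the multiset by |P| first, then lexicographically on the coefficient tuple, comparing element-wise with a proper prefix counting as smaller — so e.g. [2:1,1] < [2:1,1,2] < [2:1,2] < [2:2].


The 9 primitive collections of Σ (r=7, n=3):

  P = {5,6}:  v_{5} + v_{6} = 0  so sig = [2:]
  P = {1,4}:  v_{1} + v_{4} = v_{5}  so sig = [2:1]
  P = {1,6}:  v_{1} + v_{6} = v_{3} + v_{7}  so sig = [2:1,1]
  P = {2,6}:  v_{2} + v_{6} = v_{1} + v_{7}  so sig = [2:1,1]
  P = {2,4}:  v_{2} + v_{4} = 2·v_{5} + v_{7}  so sig = [2:1,2]
  P = {2,3}:  v_{2} + v_{3} = 2·v_{1}  so sig = [2:2]
  P = {3,4,7}:  v_{3} + v_{4} + v_{7} = 0  so sig = [3:]
  P = {1,5,7}:  v_{1} + v_{5} + v_{7} = v_{2}  so sig = [3:1]
  P = {3,5,7}:  v_{3} + v_{5} + v_{7} = v_{1}  so sig = [3:1]

Hence PRS(X_Σ) =
    [2:]
    [2:1]
    [2:1,1]
    [2:1,1]
    [2:1,2]
    [2:2]
    [3:]
    [3:1]
    [3:1]
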